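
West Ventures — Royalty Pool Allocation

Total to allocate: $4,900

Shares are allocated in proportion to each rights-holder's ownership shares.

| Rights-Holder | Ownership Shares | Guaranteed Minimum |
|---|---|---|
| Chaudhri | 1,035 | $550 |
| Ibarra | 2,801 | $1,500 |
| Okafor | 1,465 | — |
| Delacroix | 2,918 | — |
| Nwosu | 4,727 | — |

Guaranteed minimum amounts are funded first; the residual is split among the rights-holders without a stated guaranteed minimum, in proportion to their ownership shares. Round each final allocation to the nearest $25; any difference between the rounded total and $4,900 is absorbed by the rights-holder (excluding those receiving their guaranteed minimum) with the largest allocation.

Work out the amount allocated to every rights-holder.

Minimums first: Chaudhri $550; Ibarra $1,500. Balance $2,850.
Balance split over remaining ownership shares 9,110: Okafor 458.32 → $450; Delacroix 912.88 → $925; Nwosu 1,478.81 → $1,475.

Chaudhri: $550 | Ibarra: $1,500 | Okafor: $450 | Delacroix: $925 | Nwosu: $1,475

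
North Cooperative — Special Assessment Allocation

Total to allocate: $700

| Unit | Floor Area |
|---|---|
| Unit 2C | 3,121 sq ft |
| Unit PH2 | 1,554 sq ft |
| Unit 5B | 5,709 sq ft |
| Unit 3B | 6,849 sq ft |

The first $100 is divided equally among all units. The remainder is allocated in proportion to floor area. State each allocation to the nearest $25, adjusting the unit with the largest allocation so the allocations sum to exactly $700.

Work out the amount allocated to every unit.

Equal tier: $100 ÷ 4 = $25 apiece.
Remainder $600 by floor area (total 17,233): Unit 2C 108.66 → $100; Unit PH2 54.11 → $50; Unit 5B 198.77 → $200; Unit 3B 238.46 → $250.
Totals: Unit 2C $25 + $100 = $125; Unit PH2 $25 + $50 = $75; Unit 5B $25 + $200 = $225; Unit 3B $25 + $250 = $275.

Unit 2C: $125 | Unit PH2: $75 | Unit 5B: $225 | Unit 3B: $275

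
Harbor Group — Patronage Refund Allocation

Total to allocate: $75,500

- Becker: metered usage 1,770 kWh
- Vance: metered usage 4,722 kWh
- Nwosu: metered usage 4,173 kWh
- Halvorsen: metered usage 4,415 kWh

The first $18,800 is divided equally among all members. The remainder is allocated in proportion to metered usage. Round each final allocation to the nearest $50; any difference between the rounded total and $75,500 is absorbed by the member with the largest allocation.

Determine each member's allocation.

First tranche $18,800 split equally: $4,700 each.
Remainder $56,700 by metered usage (total 15,080): Becker 6,655.11 → $6,650; Vance 17,754.47 → $17,750; Nwosu 15,690.26 → $15,700; Halvorsen 16,600.17 → $16,600.
Totals: Becker $4,700 + $6,650 = $11,350; Vance $4,700 + $17,750 = $22,450; Nwosu $4,700 + $15,700 = $20,400; Halvorsen $4,700 + $16,600 = $21,300.

Becker: $11,350 · Vance: $22,450 · Nwosu: $20,400 · Halvorsen: $21,300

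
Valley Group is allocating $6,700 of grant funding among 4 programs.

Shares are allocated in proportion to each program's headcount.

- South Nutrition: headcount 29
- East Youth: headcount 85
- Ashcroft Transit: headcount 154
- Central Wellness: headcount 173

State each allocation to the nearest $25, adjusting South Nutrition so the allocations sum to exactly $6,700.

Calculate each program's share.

Combined headcount = 441.
Raw shares: South Nutrition 29/441 × $6,700 = 440.59; East Youth 85/441 × $6,700 = 1,291.38; Ashcroft Transit 154/441 × $6,700 = 2,339.68; Central Wellness 173/441 × $6,700 = 2,628.34.
At nearest $25: South Nutrition $450; East Youth $1,300; Ashcroft Transit $2,350; Central Wellness $2,625. Sum = $6,725.
Difference $6,700 − $6,725 = −$25 applied to South Nutrition: South Nutrition becomes $425.

South Nutrition: $425; East Youth: $1,300; Ashcroft Transit: $2,350; Central Wellness: $2,625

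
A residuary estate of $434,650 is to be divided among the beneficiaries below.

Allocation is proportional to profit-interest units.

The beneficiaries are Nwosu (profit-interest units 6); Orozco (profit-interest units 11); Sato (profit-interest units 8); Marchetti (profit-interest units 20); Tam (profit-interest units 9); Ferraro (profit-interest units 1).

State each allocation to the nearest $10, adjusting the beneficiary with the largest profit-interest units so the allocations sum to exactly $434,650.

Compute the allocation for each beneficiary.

Sum of profit-interest units: 55.
Pro-rata amounts: Nwosu 6/55 × $434,650 = 47,416.36; Orozco 11/55 × $434,650 = 86,930.00; Sato 8/55 × $434,650 = 63,221.82; Marchetti 20/55 × $434,650 = 158,054.55; Tam 9/55 × $434,650 = 71,124.55; Ferraro 1/55 × $434,650 = 7,902.73.
Rounded to nearest $10: Nwosu $47,420; Orozco $86,930; Sato $63,220; Marchetti $158,050; Tam $71,120; Ferraro $7,900. Sum = $434,640.
Difference $434,650 − $434,640 = +$10 applied to largest profit-interest units (Marchetti): Marchetti becomes $158,060.

Nwosu: $47,420; Orozco: $86,930; Sato: $63,220; Marchetti: $158,060; Tam: $71,120; Ferraro: $7,900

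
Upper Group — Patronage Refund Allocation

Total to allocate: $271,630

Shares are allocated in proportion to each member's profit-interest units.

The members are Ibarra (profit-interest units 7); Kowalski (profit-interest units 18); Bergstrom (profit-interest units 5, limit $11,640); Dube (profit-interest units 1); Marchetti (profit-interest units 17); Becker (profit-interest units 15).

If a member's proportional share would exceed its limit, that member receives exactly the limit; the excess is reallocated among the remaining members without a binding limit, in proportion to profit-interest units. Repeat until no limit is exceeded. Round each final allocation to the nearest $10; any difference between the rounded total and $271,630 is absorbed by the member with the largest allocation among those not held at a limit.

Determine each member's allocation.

Total profit-interest units = 63.
Pro-rata shares before constraints: Ibarra 30,181.11; Kowalski 77,608.57; Bergstrom 21,557.94; Dube 4,311.59; Marchetti 73,296.98; Becker 64,673.81.
Cap binds for Bergstrom ($11,640); residual $259,990 reallocated over remaining profit-interest units 58.
Shares after redistribution: Ibarra 31,378.10 → $31,380; Kowalski 80,686.55 → $80,690; Dube 4,482.59 → $4,480; Marchetti 76,203.97 → $76,200; Becker 67,238.79 → $67,240.

Ibarra: $31,380; Kowalski: $80,690; Bergstrom: $11,640; Dube: $4,480; Marchetti: $76,200; Becker: $67,240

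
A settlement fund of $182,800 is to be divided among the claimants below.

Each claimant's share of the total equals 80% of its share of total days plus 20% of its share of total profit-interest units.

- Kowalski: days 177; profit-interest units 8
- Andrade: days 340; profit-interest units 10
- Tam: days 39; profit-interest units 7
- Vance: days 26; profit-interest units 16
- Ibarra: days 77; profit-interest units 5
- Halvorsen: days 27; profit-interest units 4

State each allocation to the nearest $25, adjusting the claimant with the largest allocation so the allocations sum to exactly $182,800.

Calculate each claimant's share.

Totals — days 686, profit-interest units 50.
Combined weights (80% days + 20% profit-interest units): Kowalski 0.2384; Andrade 0.4365; Tam 0.0735; Vance 0.0943; Ibarra 0.1098; Halvorsen 0.0475.
Unrounded shares: Kowalski 43,582.08; Andrade 79,792.47; Tam 13,432.34; Vance 17,241.82; Ibarra 20,070.69; Halvorsen 8,680.60.
After rounding ($25): Kowalski $43,575; Andrade $79,800; Tam $13,425; Vance $17,250; Ibarra $20,075; Halvorsen $8,675. Sum = $182,800.
No rounding difference to absorb.

Kowalski: $43,575 · Andrade: $79,800 · Tam: $13,425 · Vance: $17,250 · Ibarra: $20,075 · Halvorsen: $8,675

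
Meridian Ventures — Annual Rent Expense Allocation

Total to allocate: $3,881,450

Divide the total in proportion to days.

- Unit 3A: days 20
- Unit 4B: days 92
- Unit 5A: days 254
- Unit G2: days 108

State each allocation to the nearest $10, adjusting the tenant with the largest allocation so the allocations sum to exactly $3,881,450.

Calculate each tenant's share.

Days total: 474.
Proportional shares: Unit 3A 20/474 × $3,881,450 = 163,774.26; Unit 4B 92/474 × $3,881,450 = 753,361.60; Unit 5A 254/474 × $3,881,450 = 2,079,933.12; Unit G2 108/474 × $3,881,450 = 884,381.01.
After rounding ($10): Unit 3A $163,770; Unit 4B $753,360; Unit 5A $2,079,930; Unit G2 $884,380. Sum = $3,881,440.
Difference $3,881,450 − $3,881,440 = +$10 applied to largest allocation (Unit 5A): Unit 5A becomes $2,079,940.

Unit 3A: $163,770 | Unit 4B: $753,360 | Unit 5A: $2,079,940 | Unit G2: $884,380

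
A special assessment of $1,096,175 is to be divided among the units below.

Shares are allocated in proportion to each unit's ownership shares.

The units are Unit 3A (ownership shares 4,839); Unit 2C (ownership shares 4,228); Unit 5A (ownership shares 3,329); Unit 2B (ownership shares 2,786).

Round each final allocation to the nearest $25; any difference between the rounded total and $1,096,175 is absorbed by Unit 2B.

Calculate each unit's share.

Unit 3A: $349,375; Unit 2C: $305,275; Unit 5A: $240,350; Unit 2B: $201,175

Combined ownership shares = 15,182.
Proportional shares: Unit 3A 4,839/15,182 × $1,096,175 = 349,386.83; Unit 2C 4,228/15,182 × $1,096,175 = 305,271.24; Unit 5A 3,329/15,182 × $1,096,175 = 240,361.39; Unit 2B 2,786/15,182 × $1,096,175 = 201,155.55.
At nearest $25: Unit 3A $349,375; Unit 2C $305,275; Unit 5A $240,350; Unit 2B $201,150. Sum = $1,096,150.
Difference $1,096,175 − $1,096,150 = +$25 applied to Unit 2B: Unit 2B becomes $201,175.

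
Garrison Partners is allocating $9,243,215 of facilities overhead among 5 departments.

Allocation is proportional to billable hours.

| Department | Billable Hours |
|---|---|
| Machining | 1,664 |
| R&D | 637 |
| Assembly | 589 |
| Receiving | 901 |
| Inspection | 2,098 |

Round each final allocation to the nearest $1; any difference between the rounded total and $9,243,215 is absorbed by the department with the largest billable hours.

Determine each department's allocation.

Total billable hours = 5,889.
Proportional shares: Machining 1,664/5,889 × $9,243,215 = 2,611,769.36; R&D 637/5,889 × $9,243,215 = 999,817.96; Assembly 589/5,889 × $9,243,215 = 924,478.46; Receiving 901/5,889 × $9,243,215 = 1,414,185.21; Inspection 2,098/5,889 × $9,243,215 = 3,292,964.01.
After rounding ($1): Machining $2,611,769; R&D $999,818; Assembly $924,478; Receiving $1,414,185; Inspection $3,292,964. Sum = $9,243,214.
Difference $9,243,215 − $9,243,214 = +$1 applied to largest billable hours (Inspection): Inspection becomes $3,292,965.

Machining: $2,611,769 · R&D: $999,818 · Assembly: $924,478 · Receiving: $1,414,185 · Inspection: $3,292,965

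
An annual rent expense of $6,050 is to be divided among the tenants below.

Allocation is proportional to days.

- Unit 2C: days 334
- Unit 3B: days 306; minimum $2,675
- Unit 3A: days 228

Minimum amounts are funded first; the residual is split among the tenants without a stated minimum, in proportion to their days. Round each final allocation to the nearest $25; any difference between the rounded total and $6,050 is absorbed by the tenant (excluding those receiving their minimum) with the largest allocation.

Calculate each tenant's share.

Unit 2C: $2,000; Unit 3B: $2,675; Unit 3A: $1,375

Fund the minimums — Unit 3B $2,675. Remaining pool $3,375.
Remaining pool split over remaining days 562: Unit 2C 2,005.78 → $2,000; Unit 3A 1,369.22 → $1,375.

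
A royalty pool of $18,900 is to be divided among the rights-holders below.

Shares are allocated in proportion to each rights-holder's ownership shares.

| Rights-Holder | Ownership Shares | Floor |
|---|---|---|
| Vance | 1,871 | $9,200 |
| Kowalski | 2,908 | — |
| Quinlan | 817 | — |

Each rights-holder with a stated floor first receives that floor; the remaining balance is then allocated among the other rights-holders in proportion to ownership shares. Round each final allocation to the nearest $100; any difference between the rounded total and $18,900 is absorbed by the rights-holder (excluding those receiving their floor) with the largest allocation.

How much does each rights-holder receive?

Vance: $9,200; Kowalski: $7,600; Quinlan: $2,100

Minimums first: Vance $9,200. Balance $9,700.
Balance split over remaining ownership shares 3,725: Kowalski 7,572.51 → $7,600; Quinlan 2,127.49 → $2,100.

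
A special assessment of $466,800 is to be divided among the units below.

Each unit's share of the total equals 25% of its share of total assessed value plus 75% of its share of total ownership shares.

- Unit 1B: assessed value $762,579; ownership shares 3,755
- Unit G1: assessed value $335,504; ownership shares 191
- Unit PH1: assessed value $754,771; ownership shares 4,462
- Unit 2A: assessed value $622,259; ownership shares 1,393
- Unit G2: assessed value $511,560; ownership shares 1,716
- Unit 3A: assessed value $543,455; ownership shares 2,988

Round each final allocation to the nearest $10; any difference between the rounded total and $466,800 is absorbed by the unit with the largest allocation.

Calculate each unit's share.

Totals — assessed value 3,530,128, ownership shares 14,505.
Composite weights (25% assessed value + 75% ownership shares): Unit 1B 0.2482; Unit G1 0.0336; Unit PH1 0.2842; Unit 2A 0.1161; Unit G2 0.1250; Unit 3A 0.1930.
Pro-rata amounts: Unit 1B 115,842.13; Unit G1 15,701.26; Unit PH1 132,648.52; Unit 2A 54,192.97; Unit G2 58,329.54; Unit 3A 90,085.57.
After rounding ($10): Unit 1B $115,840; Unit G1 $15,700; Unit PH1 $132,650; Unit 2A $54,190; Unit G2 $58,330; Unit 3A $90,090. Sum = $466,800.
Sum already equals the total — no adjustment.

Unit 1B: $115,840 · Unit G1: $15,700 · Unit PH1: $132,650 · Unit 2A: $54,190 · Unit G2: $58,330 · Unit 3A: $90,090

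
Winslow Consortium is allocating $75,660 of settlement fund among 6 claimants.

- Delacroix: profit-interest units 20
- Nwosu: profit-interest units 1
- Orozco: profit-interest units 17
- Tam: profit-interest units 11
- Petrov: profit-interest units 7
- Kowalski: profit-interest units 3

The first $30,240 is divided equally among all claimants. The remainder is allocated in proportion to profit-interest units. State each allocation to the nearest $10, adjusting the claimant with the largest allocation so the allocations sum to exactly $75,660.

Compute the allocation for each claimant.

$30,240 shared equally gives $5,040 per claimant.
Remainder $45,420 by profit-interest units (total 59): Delacroix 15,396.61 → $15,400; Nwosu 769.83 → $770; Orozco 13,087.12 → $13,090; Tam 8,468.14 → $8,470; Petrov 5,388.81 → $5,390; Kowalski 2,309.49 → $2,310.
Rounding difference −$10 on remainder applied to Delacroix.
Totals: Delacroix $5,040 + $15,390 = $20,430; Nwosu $5,040 + $770 = $5,810; Orozco $5,040 + $13,090 = $18,130; Tam $5,040 + $8,470 = $13,510; Petrov $5,040 + $5,390 = $10,430; Kowalski $5,040 + $2,310 = $7,350.

Delacroix: $20,430 · Nwosu: $5,810 · Orozco: $18,130 · Tam: $13,510 · Petrov: $10,430 · Kowalski: $7,350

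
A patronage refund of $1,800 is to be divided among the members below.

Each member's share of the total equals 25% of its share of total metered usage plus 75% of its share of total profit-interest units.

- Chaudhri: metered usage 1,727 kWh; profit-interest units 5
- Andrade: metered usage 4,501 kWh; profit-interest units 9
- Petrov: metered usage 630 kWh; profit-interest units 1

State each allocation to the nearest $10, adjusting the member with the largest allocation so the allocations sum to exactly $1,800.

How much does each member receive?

Chaudhri: $560 | Andrade: $1,110 | Petrov: $130

Metered usage total 6,858; profit-interest units total 15.
Combined weights (25% metered usage + 75% profit-interest units): Chaudhri 0.3130; Andrade 0.6141; Petrov 0.0730.
Proportional shares: Chaudhri 563.32; Andrade 1,105.34; Petrov 131.34.
After rounding ($10): Chaudhri $560; Andrade $1,110; Petrov $130. Sum = $1,800.
Sum already equals the total — no adjustment.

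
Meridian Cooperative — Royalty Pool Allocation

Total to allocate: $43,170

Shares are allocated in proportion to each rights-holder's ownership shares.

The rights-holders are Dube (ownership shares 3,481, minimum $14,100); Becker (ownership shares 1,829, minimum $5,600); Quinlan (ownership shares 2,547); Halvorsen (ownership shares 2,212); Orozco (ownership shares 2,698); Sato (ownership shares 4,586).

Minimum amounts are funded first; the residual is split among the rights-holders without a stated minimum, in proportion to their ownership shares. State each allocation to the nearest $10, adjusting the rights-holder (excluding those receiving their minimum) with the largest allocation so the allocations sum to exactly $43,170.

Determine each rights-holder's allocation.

Dube: $14,100 · Becker: $5,600 · Quinlan: $4,960 · Halvorsen: $4,310 · Orozco: $5,260 · Sato: $8,940

Guaranteed amounts: Dube $14,100; Becker $5,600. Balance $23,470.
Balance split over remaining ownership shares 12,043: Quinlan 4,963.72 → $4,960; Halvorsen 4,310.86 → $4,310; Orozco 5,258.00 → $5,260; Sato 8,937.43 → $8,940.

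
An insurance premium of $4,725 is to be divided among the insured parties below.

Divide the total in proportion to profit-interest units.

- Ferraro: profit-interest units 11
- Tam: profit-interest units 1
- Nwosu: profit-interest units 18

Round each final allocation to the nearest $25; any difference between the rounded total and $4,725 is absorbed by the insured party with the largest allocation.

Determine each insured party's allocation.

Ferraro: $1,725 | Tam: $150 | Nwosu: $2,850

Sum of profit-interest units: 30.
Proportional shares: Ferraro 11/30 × $4,725 = 1,732.50; Tam 1/30 × $4,725 = 157.50; Nwosu 18/30 × $4,725 = 2,835.00.
Rounded to nearest $25: Ferraro $1,725; Tam $150; Nwosu $2,825. Sum = $4,700.
Difference $4,725 − $4,700 = +$25 applied to largest allocation (Nwosu): Nwosu becomes $2,850.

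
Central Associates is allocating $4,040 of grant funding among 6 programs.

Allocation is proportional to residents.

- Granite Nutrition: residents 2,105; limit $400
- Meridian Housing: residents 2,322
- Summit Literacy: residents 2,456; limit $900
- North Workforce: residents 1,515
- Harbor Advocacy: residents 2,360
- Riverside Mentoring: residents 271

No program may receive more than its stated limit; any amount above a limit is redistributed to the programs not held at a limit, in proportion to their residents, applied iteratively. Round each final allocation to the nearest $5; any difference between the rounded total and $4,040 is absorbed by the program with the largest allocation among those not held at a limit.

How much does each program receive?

Granite Nutrition: $400; Meridian Housing: $985; Summit Literacy: $900; North Workforce: $640; Harbor Advocacy: $1,000; Riverside Mentoring: $115

Residents total: 11,029.
Proportional shares (ignoring caps): Granite Nutrition 771.08; Meridian Housing 850.56; Summit Literacy 899.65; North Workforce 554.96; Harbor Advocacy 864.48; Riverside Mentoring 99.27.
Cap binds for Granite Nutrition ($400); residual $3,640 reallocated over remaining residents 8,924.
Cap binds for Summit Literacy ($900); residual $2,740 reallocated over remaining residents 6,468.
Remaining shares: Meridian Housing 983.65 → $985; North Workforce 641.79 → $640; Harbor Advocacy 999.75 → $1,000; Riverside Mentoring 114.80 → $115.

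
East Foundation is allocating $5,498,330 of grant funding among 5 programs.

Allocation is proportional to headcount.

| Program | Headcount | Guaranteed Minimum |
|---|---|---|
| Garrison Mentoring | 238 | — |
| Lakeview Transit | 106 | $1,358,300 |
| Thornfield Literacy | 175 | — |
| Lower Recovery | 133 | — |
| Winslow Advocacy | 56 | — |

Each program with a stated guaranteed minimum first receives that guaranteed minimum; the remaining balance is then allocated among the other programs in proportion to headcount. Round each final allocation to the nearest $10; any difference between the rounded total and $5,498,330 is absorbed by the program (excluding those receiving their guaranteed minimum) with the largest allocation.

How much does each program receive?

Garrison Mentoring: $1,636,750 · Lakeview Transit: $1,358,300 · Thornfield Literacy: $1,203,500 · Lower Recovery: $914,660 · Winslow Advocacy: $385,120

Fund the minimums — Lakeview Transit $1,358,300. Balance $4,140,030.
Balance split over remaining headcount 602: Garrison Mentoring 1,636,756.05 → $1,636,760; Thornfield Literacy 1,203,497.09 → $1,203,500; Lower Recovery 914,657.79 → $914,660; Winslow Advocacy 385,119.07 → $385,120.
Rounding difference −$10 applied to Garrison Mentoring → $1,636,750.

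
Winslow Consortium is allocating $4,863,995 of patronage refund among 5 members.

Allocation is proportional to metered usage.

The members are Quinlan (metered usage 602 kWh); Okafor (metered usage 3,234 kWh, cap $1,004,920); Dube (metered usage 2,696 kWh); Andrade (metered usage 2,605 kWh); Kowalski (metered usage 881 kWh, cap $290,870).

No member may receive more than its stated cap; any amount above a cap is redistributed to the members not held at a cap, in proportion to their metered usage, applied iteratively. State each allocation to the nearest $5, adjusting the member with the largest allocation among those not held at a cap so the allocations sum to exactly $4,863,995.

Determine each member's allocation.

Quinlan: $363,895 | Okafor: $1,004,920 | Dube: $1,629,655 | Andrade: $1,574,655 | Kowalski: $290,870

Combined metered usage = 10,018.
Pro-rata shares before constraints: Quinlan 292,286.38; Okafor 1,570,189.64; Dube 1,308,976.89; Andrade 1,264,794.07; Kowalski 427,748.01.
Capped: Okafor ($1,004,920), Kowalski ($290,870); remaining pool $3,568,205 reallocated over remaining metered usage 5,903.
Redistributed shares: Quinlan 363,892.84 → $363,895; Dube 1,629,659.61 → $1,629,660; Andrade 1,574,652.55 → $1,574,655.
Rounding difference −$5 applied to Dube → $1,629,655.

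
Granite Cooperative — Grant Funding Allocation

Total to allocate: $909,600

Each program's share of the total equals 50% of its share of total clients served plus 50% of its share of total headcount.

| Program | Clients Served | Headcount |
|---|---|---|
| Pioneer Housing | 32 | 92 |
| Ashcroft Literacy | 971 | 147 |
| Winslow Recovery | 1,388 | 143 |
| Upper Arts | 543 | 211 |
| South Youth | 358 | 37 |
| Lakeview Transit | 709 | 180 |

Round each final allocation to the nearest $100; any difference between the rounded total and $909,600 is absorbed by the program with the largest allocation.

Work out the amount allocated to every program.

Clients served total 4,001; headcount total 810.
Composite weights (50% clients served + 50% headcount): Pioneer Housing 0.0608; Ashcroft Literacy 0.2121; Winslow Recovery 0.2617; Upper Arts 0.1981; South Youth 0.0676; Lakeview Transit 0.1997.
Unrounded shares: Pioneer Housing 55,293.79; Ashcroft Literacy 192,912.88; Winslow Recovery 238,068.01; Upper Arts 180,196.26; South Youth 61,469.24; Lakeview Transit 181,659.82.
After rounding ($100): Pioneer Housing $55,300; Ashcroft Literacy $192,900; Winslow Recovery $238,100; Upper Arts $180,200; South Youth $61,500; Lakeview Transit $181,700. Sum = $909,700.
Difference $909,600 − $909,700 = −$100 applied to largest allocation (Winslow Recovery): Winslow Recovery becomes $238,000.

Pioneer Housing: $55,300; Ashcroft Literacy: $192,900; Winslow Recovery: $238,000; Upper Arts: $180,200; South Youth: $61,500; Lakeview Transit: $181,700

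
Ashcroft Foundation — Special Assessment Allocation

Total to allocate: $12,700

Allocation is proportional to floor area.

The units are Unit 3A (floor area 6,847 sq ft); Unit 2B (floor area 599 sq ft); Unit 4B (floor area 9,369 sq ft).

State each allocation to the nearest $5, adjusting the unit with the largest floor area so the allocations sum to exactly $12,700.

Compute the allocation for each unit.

Unit 3A: $5,170; Unit 2B: $450; Unit 4B: $7,080

Combined floor area = 16,815.
Unrounded shares: Unit 3A 6,847/16,815 × $12,700 = 5,171.39; Unit 2B 599/16,815 × $12,700 = 452.41; Unit 4B 9,369/16,815 × $12,700 = 7,076.20.
At nearest $5: Unit 3A $5,170; Unit 2B $450; Unit 4B $7,075. Sum = $12,695.
Difference $12,700 − $12,695 = +$5 applied to largest floor area (Unit 4B): Unit 4B becomes $7,080.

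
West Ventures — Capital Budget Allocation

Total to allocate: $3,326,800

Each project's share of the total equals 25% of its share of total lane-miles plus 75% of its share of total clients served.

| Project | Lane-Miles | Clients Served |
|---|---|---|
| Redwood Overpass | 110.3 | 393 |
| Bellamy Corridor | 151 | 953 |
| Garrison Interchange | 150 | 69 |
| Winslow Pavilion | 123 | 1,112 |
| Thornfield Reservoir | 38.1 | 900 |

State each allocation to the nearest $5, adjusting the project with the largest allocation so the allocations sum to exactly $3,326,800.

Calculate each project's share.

Lane-miles total 572.4; clients served total 3,427.
Composite weights (25% lane-miles + 75% clients served): Redwood Overpass 0.1342; Bellamy Corridor 0.2745; Garrison Interchange 0.0806; Winslow Pavilion 0.2971; Thornfield Reservoir 0.2136.
Pro-rata amounts: Redwood Overpass 446,398.42; Bellamy Corridor 913,255.59; Garrison Interchange 268,187.65; Winslow Pavilion 988,334.78; Thornfield Reservoir 710,623.57.
Rounded to nearest $5: Redwood Overpass $446,400; Bellamy Corridor $913,255; Garrison Interchange $268,190; Winslow Pavilion $988,335; Thornfield Reservoir $710,625. Sum = $3,326,805.
Difference $3,326,800 − $3,326,805 = −$5 applied to largest allocation (Winslow Pavilion): Winslow Pavilion becomes $988,330.

Redwood Overpass: $446,400 · Bellamy Corridor: $913,255 · Garrison Interchange: $268,190 · Winslow Pavilion: $988,330 · Thornfield Reservoir: $710,625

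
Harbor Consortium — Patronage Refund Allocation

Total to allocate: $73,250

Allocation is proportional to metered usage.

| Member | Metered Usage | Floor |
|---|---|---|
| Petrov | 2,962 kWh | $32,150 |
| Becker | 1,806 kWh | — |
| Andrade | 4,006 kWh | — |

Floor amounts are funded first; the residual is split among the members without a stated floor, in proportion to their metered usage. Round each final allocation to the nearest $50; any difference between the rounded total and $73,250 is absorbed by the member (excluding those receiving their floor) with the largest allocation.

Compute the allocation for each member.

Petrov: $32,150; Becker: $12,750; Andrade: $28,350

Fund the minimums — Petrov $32,150. Remaining pool $41,100.
Remaining pool split over remaining metered usage 5,812: Becker 12,771.27 → $12,750; Andrade 28,328.73 → $28,350.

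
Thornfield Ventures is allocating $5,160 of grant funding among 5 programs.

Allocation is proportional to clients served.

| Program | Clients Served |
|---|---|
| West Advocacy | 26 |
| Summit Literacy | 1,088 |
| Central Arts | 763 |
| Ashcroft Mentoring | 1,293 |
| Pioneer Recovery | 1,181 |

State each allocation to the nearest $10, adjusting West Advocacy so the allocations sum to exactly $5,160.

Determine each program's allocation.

Sum of clients served: 4,351.
Pro-rata amounts: West Advocacy 26/4,351 × $5,160 = 30.83; Summit Literacy 1,088/4,351 × $5,160 = 1,290.30; Central Arts 763/4,351 × $5,160 = 904.87; Ashcroft Mentoring 1,293/4,351 × $5,160 = 1,533.41; Pioneer Recovery 1,181/4,351 × $5,160 = 1,400.59.
After rounding ($10): West Advocacy $30; Summit Literacy $1,290; Central Arts $900; Ashcroft Mentoring $1,530; Pioneer Recovery $1,400. Sum = $5,150.
Difference $5,160 − $5,150 = +$10 applied to West Advocacy: West Advocacy becomes $40.

West Advocacy: $40 · Summit Literacy: $1,290 · Central Arts: $900 · Ashcroft Mentoring: $1,530 · Pioneer Recovery: $1,400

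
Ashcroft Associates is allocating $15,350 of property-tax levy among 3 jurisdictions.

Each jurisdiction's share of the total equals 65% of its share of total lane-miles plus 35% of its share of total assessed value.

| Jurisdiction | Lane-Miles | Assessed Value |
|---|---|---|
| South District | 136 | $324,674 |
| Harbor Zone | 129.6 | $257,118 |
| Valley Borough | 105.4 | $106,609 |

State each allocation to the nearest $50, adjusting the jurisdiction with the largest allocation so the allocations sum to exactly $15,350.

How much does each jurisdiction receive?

Totals — lane-miles 371, assessed value 688,401.
Combined weights (65% lane-miles + 35% assessed value): South District 0.4033; Harbor Zone 0.3578; Valley Borough 0.2389.
Proportional shares: South District 6,191.38; Harbor Zone 5,492.03; Valley Borough 3,666.59.
After rounding ($50): South District $6,200; Harbor Zone $5,500; Valley Borough $3,650. Sum = $15,350.
Rounded total matches; no reconciliation needed.

South District: $6,200 · Harbor Zone: $5,500 · Valley Borough: $3,650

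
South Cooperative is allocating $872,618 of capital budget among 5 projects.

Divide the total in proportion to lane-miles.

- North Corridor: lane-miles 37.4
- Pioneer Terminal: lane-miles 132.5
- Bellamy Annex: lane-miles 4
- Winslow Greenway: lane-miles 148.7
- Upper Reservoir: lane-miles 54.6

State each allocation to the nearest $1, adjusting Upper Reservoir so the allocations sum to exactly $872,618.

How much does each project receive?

North Corridor: $86,522 · Pioneer Terminal: $306,527 · Bellamy Annex: $9,254 · Winslow Greenway: $344,004 · Upper Reservoir: $126,311

Sum of lane-miles: 377.2.
Raw shares: North Corridor 37.4/377.2 × $872,618 = 86,521.51; Pioneer Terminal 132.5/377.2 × $872,618 = 306,526.74; Bellamy Annex 4/377.2 × $872,618 = 9,253.64; Winslow Greenway 148.7/377.2 × $872,618 = 344,003.97; Upper Reservoir 54.6/377.2 × $872,618 = 126,312.15.
After rounding ($1): North Corridor $86,522; Pioneer Terminal $306,527; Bellamy Annex $9,254; Winslow Greenway $344,004; Upper Reservoir $126,312. Sum = $872,619.
Difference $872,618 − $872,619 = −$1 applied to Upper Reservoir: Upper Reservoir becomes $126,311.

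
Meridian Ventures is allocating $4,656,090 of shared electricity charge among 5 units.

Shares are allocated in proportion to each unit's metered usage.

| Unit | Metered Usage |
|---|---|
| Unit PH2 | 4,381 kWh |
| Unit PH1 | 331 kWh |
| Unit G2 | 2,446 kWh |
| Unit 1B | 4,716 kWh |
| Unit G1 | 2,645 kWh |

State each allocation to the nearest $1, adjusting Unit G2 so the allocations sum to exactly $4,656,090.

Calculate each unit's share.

Metered usage total: 14,519.
Proportional shares: Unit PH2 4,381/14,519 × $4,656,090 = 1,404,940.44; Unit PH1 331/14,519 × $4,656,090 = 106,148.21; Unit G2 2,446/14,519 × $4,656,090 = 784,406.37; Unit 1B 4,716/14,519 × $4,656,090 = 1,512,371.41; Unit G1 2,645/14,519 × $4,656,090 = 848,223.57.
At nearest $1: Unit PH2 $1,404,940; Unit PH1 $106,148; Unit G2 $784,406; Unit 1B $1,512,371; Unit G1 $848,224. Sum = $4,656,089.
Difference $4,656,090 − $4,656,089 = +$1 applied to Unit G2: Unit G2 becomes $784,407.

Unit PH2: $1,404,940 | Unit PH1: $106,148 | Unit G2: $784,407 | Unit 1B: $1,512,371 | Unit G1: $848,224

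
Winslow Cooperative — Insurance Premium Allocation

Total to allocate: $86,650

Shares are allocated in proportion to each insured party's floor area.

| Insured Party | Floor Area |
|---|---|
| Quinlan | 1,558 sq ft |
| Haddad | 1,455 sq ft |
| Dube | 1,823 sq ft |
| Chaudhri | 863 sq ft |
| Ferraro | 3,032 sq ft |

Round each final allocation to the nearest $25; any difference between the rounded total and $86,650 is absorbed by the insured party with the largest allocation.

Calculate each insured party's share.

Quinlan: $15,450 | Haddad: $14,450 | Dube: $18,100 | Chaudhri: $8,575 | Ferraro: $30,075

Sum of floor area: 8,731.
Pro-rata amounts: Quinlan 1,558/8,731 × $86,650 = 15,462.23; Haddad 1,455/8,731 × $86,650 = 14,440.01; Dube 1,823/8,731 × $86,650 = 18,092.19; Chaudhri 863/8,731 × $86,650 = 8,564.76; Ferraro 3,032/8,731 × $86,650 = 30,090.80.
At nearest $25: Quinlan $15,450; Haddad $14,450; Dube $18,100; Chaudhri $8,575; Ferraro $30,100. Sum = $86,675.
Difference $86,650 − $86,675 = −$25 applied to largest allocation (Ferraro): Ferraro becomes $30,075.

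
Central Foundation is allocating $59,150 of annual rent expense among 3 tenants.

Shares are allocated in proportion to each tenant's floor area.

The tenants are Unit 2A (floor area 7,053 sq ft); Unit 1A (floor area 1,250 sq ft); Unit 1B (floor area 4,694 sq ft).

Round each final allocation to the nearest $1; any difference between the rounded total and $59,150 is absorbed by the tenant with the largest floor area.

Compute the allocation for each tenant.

Sum of floor area: 12,997.
Unrounded shares: Unit 2A 7,053/12,997 × $59,150 = 32,098.56; Unit 1A 1,250/12,997 × $59,150 = 5,688.81; Unit 1B 4,694/12,997 × $59,150 = 21,362.63.
After rounding ($1): Unit 2A $32,099; Unit 1A $5,689; Unit 1B $21,363. Sum = $59,151.
Difference $59,150 − $59,151 = −$1 applied to largest floor area (Unit 2A): Unit 2A becomes $32,098.

Unit 2A: $32,098 | Unit 1A: $5,689 | Unit 1B: $21,363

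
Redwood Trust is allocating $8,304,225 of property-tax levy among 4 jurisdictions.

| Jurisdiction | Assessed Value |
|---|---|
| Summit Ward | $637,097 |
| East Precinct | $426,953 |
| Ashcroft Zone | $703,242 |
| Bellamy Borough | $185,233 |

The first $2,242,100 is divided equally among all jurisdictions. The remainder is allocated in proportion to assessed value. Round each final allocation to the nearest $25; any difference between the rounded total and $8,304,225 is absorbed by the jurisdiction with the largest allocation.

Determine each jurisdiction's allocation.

Summit Ward: $2,538,550; East Precinct: $1,886,100; Ashcroft Zone: $2,743,950; Bellamy Borough: $1,135,625

First tranche $2,242,100 split equally: $560,525 each.
Remainder $6,062,125 by assessed value (total 1,952,525): Summit Ward 1,978,034.42 → $1,978,025; East Precinct 1,325,587.36 → $1,325,575; Ashcroft Zone 2,183,398.89 → $2,183,400; Bellamy Borough 575,104.34 → $575,100.
Rounding difference +$25 on remainder applied to Ashcroft Zone.
Totals: Summit Ward $560,525 + $1,978,025 = $2,538,550; East Precinct $560,525 + $1,325,575 = $1,886,100; Ashcroft Zone $560,525 + $2,183,425 = $2,743,950; Bellamy Borough $560,525 + $575,100 = $1,135,625.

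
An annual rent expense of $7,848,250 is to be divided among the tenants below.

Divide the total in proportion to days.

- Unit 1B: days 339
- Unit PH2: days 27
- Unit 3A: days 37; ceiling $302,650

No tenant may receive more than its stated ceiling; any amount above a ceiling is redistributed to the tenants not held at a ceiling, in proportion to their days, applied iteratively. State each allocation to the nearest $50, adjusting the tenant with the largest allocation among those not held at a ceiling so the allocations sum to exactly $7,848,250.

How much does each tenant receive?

Days total: 403.
Unconstrained shares: Unit 1B 6,601,877.79; Unit PH2 525,813.28; Unit 3A 720,558.93.
Capped: Unit 3A ($302,650); balance $7,545,600 reallocated over remaining days 366.
Redistributed shares: Unit 1B 6,988,957.38 → $6,988,950; Unit PH2 556,642.62 → $556,650.

Unit 1B: $6,988,950 · Unit PH2: $556,650 · Unit 3A: $302,650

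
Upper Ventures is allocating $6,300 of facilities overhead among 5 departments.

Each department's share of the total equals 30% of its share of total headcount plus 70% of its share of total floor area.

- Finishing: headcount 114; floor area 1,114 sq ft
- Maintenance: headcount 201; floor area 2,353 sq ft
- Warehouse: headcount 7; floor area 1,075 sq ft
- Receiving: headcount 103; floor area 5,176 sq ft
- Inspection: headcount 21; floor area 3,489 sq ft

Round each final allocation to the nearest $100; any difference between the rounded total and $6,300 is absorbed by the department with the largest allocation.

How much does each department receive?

Finishing: $900 | Maintenance: $1,600 | Warehouse: $400 | Receiving: $2,100 | Inspection: $1,300

Totals — headcount 446, floor area 13,207.
Composite weights (30% headcount + 70% floor area): Finishing 0.1357; Maintenance 0.2599; Warehouse 0.0617; Receiving 0.3436; Inspection 0.1991.
Pro-rata amounts: Finishing 855.07; Maintenance 1,637.47; Warehouse 388.62; Receiving 2,164.82; Inspection 1,254.02.
After rounding ($100): Finishing $900; Maintenance $1,600; Warehouse $400; Receiving $2,200; Inspection $1,300. Sum = $6,400.
Difference $6,300 − $6,400 = −$100 applied to largest allocation (Receiving): Receiving becomes $2,100.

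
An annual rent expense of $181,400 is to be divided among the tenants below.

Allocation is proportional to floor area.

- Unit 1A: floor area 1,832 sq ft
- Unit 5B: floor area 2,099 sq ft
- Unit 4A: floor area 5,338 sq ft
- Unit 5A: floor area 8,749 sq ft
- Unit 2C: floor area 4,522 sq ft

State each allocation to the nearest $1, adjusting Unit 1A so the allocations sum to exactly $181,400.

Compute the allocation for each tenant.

Unit 1A: $14,743; Unit 5B: $16,893; Unit 4A: $42,960; Unit 5A: $70,411; Unit 2C: $36,393

Sum of floor area: 22,540.
Unrounded shares: Unit 1A 1,832/22,540 × $181,400 = 14,743.78; Unit 5B 2,099/22,540 × $181,400 = 16,892.57; Unit 4A 5,338/22,540 × $181,400 = 42,959.77; Unit 5A 8,749/22,540 × $181,400 = 70,411.21; Unit 2C 4,522/22,540 × $181,400 = 36,392.67.
After rounding ($1): Unit 1A $14,744; Unit 5B $16,893; Unit 4A $42,960; Unit 5A $70,411; Unit 2C $36,393. Sum = $181,401.
Difference $181,400 − $181,401 = −$1 applied to Unit 1A: Unit 1A becomes $14,743.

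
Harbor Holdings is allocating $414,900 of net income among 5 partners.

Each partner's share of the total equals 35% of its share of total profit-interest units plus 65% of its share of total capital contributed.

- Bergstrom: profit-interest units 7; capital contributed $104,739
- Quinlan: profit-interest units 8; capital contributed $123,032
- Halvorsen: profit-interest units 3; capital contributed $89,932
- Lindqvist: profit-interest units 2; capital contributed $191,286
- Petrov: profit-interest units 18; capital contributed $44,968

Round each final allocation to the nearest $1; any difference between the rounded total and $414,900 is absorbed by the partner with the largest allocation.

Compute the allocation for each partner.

Bergstrom: $77,741; Quinlan: $90,468; Halvorsen: $55,246; Lindqvist: $100,767; Petrov: $90,678

Profit-interest units total 38; capital contributed total 553,957.
Composite weights (35% profit-interest units + 65% capital contributed): Bergstrom 0.1874; Quinlan 0.2180; Halvorsen 0.1332; Lindqvist 0.2429; Petrov 0.2186.
Proportional shares: Bergstrom 77,740.62; Quinlan 90,467.72; Halvorsen 55,246.28; Lindqvist 100,767.39; Petrov 90,678.00.
After rounding ($1): Bergstrom $77,741; Quinlan $90,468; Halvorsen $55,246; Lindqvist $100,767; Petrov $90,678. Sum = $414,900.
No rounding difference to absorb.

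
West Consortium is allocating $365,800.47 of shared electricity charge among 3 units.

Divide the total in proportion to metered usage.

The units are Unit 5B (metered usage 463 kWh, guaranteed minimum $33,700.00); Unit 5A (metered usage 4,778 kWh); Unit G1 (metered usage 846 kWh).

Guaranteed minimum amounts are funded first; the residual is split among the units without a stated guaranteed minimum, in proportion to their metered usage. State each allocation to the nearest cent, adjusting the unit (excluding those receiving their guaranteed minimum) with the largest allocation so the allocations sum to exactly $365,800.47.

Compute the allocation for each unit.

Minimums first: Unit 5B $33,700.00. Remaining pool $332,100.47.
Remaining pool split over remaining metered usage 5,624: Unit 5A 282,143.6781 → $282,143.68; Unit G1 49,956.7919 → $49,956.79.

Unit 5B: $33,700.00; Unit 5A: $282,143.68; Unit G1: $49,956.79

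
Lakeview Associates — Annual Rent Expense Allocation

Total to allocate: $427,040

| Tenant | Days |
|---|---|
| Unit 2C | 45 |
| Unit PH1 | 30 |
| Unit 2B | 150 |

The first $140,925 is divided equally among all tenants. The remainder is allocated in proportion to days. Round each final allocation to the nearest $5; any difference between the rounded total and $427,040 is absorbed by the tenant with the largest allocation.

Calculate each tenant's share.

Unit 2C: $104,200; Unit PH1: $85,125; Unit 2B: $237,715

Equal tier: $140,925 ÷ 3 = $46,975 apiece.
Remainder $286,115 by days (total 225): Unit 2C 57,223.00 → $57,225; Unit PH1 38,148.67 → $38,150; Unit 2B 190,743.33 → $190,745.
Rounding difference −$5 on remainder applied to Unit 2B.
Totals: Unit 2C $46,975 + $57,225 = $104,200; Unit PH1 $46,975 + $38,150 = $85,125; Unit 2B $46,975 + $190,740 = $237,715.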